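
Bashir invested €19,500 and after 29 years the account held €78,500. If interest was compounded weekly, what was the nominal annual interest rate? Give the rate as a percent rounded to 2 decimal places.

4.80%

The 1508-period growth factor is 78,500/19,500 = 4.02564.
r/52 = 4.02564^(1/1508) − 1 ≈ 0.000923957, so r ≈ 52·0.000923957 = 4.80458%.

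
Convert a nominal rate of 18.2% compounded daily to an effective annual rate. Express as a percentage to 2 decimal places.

19.96%

EAR = (1 + 18.2%/365)^365 − 1 = (1 + 0.00049863)^365 − 1.
(1 + 0.00049863)^365 ≈ 1.19956, so EAR ≈ 19.95598%.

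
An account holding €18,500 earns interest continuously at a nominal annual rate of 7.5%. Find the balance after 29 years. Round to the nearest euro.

A = P·e^(rt) = 18,500·e^(0.075·29) = 18,500·e^2.175.
e^2.175 ≈ 8.80218512219, so A ≈ 162,840.4248.

€162,840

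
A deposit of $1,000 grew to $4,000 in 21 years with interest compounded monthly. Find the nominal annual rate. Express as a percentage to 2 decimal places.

(1 + r/12)^252 = 4,000/1,000 = 4.
1 + r/12 = 4^(1/252) ≈ 1.005516, so r/12 ≈ 0.00551633.
r ≈ 12·0.00551633 = 6.61959%.

6.62%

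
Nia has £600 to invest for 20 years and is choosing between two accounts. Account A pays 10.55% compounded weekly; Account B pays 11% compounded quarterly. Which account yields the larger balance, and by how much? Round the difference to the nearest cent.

Account A growth factor: (1 + 0.1055/52)^1040 ≈ 8.230629152; balance ≈ 4,938.3775.
Account B growth factor: (1 + 0.0275)^80 ≈ 8.76085402; balance ≈ 5,256.5124.
Account B is larger by 318.1349.

Account B, by £318.13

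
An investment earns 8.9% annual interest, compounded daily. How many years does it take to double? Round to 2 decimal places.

7.79 years

(1 + 0.000243836)^(365t) = 2.
365t = ln 2 / ln(1 + 0.000243836) ≈ 0.69315/0.000243806 ≈ 2843.0288.
t ≈ 7.7891.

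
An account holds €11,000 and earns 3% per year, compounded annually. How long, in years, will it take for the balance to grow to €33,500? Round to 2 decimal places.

(1 + 0.03)^t = 33,500/11,000 = 3.0455.
t·ln(1 + 0.03) = ln(3.0455); t = 1.1137/0.0295588 ≈ 37.6758.

37.68 years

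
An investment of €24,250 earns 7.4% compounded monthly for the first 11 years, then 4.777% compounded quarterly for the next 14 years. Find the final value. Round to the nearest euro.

€106,137

Phase 1: 24,250·(1 + 0.074/12)^132 ≈ 54,593.6216.
Phase 2: 54,593.6216·(1 + 0.0119425)^56 ≈ 106,137.4672.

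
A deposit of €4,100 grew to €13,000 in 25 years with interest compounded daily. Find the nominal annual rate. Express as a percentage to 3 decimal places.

(1 + r/365)^9125 = 13,000/4,100 = 3.17073.
1 + r/365 = 3.17073^(1/9125) ≈ 1.000126, so r/365 ≈ 0.00012647.
r ≈ 365·0.00012647 = 4.61614%.

4.616%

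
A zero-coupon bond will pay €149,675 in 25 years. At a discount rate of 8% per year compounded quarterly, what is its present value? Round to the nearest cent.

€20,660.08

Periodic rate = 8%/4 = 0.02; 100 periods.
P = 149,675/(1 + 0.02)^100 ≈ 149,675/7.24464611825 ≈ 20,660.0844.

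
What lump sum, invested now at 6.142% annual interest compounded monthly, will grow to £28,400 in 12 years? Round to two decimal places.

£13,615.77

Periodic rate = 6.142%/12 = 0.00511833; 144 periods.
P = 28,400/(1 + 0.06142/12)^144 ≈ 28,400/2.0858161205 ≈ 13,615.7736.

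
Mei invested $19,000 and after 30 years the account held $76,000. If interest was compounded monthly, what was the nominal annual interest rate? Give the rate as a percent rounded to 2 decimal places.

The 360-period growth factor is 76,000/19,000 = 4.
r/12 = 4^(1/360) − 1 ≈ 0.00385824, so r ≈ 12·0.00385824 = 4.62989%.

4.63%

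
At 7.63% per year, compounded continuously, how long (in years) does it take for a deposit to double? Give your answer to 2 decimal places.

9.08 years

e^(0.0763t) = 2, so 0.0763t = ln 2 ≈ 0.69315.
t ≈ 0.69315/0.0763 ≈ 9.0845.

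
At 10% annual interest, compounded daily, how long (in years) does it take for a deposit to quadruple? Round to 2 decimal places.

13.86 years

(1 + 0.000273973)^(365t) = 4.
365t = ln 4 / ln(1 + 0.000273973) ≈ 1.3863/0.000273935 ≈ 5060.6675.
t ≈ 13.8648.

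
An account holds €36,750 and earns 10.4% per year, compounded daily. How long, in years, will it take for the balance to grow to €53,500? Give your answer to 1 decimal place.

3.6 years

(1 + 0.000284932)^(365t) = 53,500/36,750 = 1.4558.
365t·ln(1 + 0.000284932) = ln(1.4558); 365t = 0.37554/0.000284891 ≈ 1318.2008.
t ≈ 3.6115 years.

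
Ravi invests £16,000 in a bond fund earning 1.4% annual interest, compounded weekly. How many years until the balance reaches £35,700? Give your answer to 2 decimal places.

(1 + 0.000269231)^(52t) = 35,700/16,000 = 2.2313.
52t·ln(1 + 0.000269231) = ln(2.2313); 52t = 0.80256/0.000269195 ≈ 2981.3457.
t ≈ 57.3336 years.

57.33 years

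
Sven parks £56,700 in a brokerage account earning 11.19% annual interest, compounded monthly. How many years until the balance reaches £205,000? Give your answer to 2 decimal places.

11.54 years

(1 + 0.009325)^(12t) = 205,000/56,700 = 3.6155.
12t·ln(1 + 0.009325) = ln(3.6155); 12t = 1.2852/0.00928179 ≈ 138.4685.
t ≈ 11.5390 years.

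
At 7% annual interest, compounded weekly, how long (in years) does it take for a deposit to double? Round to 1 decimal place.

(1 + 0.00134615)^(52t) = 2.
52t = ln 2 / ln(1 + 0.00134615) ≈ 0.69315/0.00134525 ≈ 515.2558.
t ≈ 9.9088.

9.9 years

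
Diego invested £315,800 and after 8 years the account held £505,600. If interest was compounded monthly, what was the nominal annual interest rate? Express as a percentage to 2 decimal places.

(1 + r/12)^96 = 505,600/315,800 = 1.60101.
1 + r/12 = 1.60101^(1/96) ≈ 1.004915, so r/12 ≈ 0.0049145.
r ≈ 12·0.0049145 = 5.89740%.

5.90%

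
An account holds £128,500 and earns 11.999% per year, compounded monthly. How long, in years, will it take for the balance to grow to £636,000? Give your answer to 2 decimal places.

(1 + 0.00999917)^(12t) = 636,000/128,500 = 4.9494.
12t·ln(1 + 0.00999917) = ln(4.9494); 12t = 1.5993/0.00994951 ≈ 160.7386.
t ≈ 13.3949 years.

13.39 years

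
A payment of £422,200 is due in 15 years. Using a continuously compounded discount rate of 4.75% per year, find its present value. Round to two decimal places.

P = A·e^(−rt) = 422,200·e^(−0.7125).
e^(−0.7125) ≈ 0.490416622076, so P ≈ 207,053.8978.

£207,053.90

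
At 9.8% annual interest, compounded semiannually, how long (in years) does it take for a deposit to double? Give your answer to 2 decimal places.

7.24 years

(1 + 0.049)^(2t) = 2.
2t = ln 2 / ln(1 + 0.049) ≈ 0.69315/0.0478373 ≈ 14.4897.
t ≈ 7.2448.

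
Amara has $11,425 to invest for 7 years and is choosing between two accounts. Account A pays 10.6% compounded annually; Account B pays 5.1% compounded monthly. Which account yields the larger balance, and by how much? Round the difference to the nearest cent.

Account A, by $6,813.83

Account A growth factor: (1 + 0.106)^7 ≈ 2.0243513367; balance ≈ 23,128.2140.
Account B growth factor: (1 + 0.00425)^84 ≈ 1.4279552382; balance ≈ 16,314.3886.
Account A is larger by 6,813.8254.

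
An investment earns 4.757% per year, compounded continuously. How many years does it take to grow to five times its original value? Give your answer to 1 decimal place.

33.8 years

e^(0.04757t) = 5, so 0.04757t = ln 5 ≈ 1.6094.
t ≈ 1.6094/0.04757 ≈ 33.8330.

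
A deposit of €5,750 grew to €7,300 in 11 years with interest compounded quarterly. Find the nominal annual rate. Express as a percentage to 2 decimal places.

2.18%

(1 + r/4)^44 = 7,300/5,750 = 1.26957.
1 + r/4 = 1.26957^(1/44) ≈ 1.005439, so r/4 ≈ 0.00543916.
r ≈ 4·0.00543916 = 2.17566%.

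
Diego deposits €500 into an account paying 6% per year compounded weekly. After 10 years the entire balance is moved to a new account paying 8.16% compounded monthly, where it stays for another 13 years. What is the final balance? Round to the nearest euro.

Phase 1: 500·(1 + 0.06/52)^520 ≈ 910.7443.
Phase 2: 910.7443·(1 + 0.0068)^156 ≈ 2,621.4208.

€2,621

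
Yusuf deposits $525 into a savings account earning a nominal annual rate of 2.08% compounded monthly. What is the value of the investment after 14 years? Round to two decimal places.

Growth factor = (1 + 0.0208/12)^168 ≈ 1.33769491.
A ≈ 525 × 1.33769491 ≈ 702.2898.

$702.29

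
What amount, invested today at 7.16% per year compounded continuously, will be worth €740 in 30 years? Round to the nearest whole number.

€86

P = A·e^(−rt) = 740·e^(−2.148).
e^(−2.148) ≈ 0.116717359, so P ≈ 86.3708.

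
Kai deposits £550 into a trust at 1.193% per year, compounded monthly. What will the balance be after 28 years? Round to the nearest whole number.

£768

Growth factor = (1 + 0.01193/12)^336 ≈ 1.39636728.
A ≈ 550 × 1.39636728 ≈ 768.0020.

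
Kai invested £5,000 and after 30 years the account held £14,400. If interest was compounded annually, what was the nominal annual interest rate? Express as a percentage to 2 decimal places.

3.59%

The 30-period growth factor is 14,400/5,000 = 2.88.
r = 2.88^(1/30) − 1 ≈ 0.0358887, i.e. 3.58887%.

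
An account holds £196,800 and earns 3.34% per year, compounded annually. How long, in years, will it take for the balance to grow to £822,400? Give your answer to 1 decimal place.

We need (1 + 0.0334)^t = 4.1789, so t = ln 4.1789 / ln 1.0334 ≈ 43.5266.

43.5 years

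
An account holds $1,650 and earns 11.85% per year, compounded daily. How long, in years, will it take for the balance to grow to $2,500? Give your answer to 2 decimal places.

(1 + 0.000324658)^(365t) = 2,500/1,650 = 1.5152.
365t·ln(1 + 0.000324658) = ln(1.5152); 365t = 0.41552/0.000324605 ≈ 1280.0654.
t ≈ 3.5070 years.

3.51 years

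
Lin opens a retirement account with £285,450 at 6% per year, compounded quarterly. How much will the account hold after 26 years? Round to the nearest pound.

£1,342,760

Growth factor = (1 + 0.015)^104 ≈ 4.704011707112.
A ≈ 285,450 × 4.704011707112 ≈ 1,342,760.1418.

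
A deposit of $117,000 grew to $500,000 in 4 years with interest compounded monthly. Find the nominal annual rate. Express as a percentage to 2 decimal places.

36.87%

(1 + r/12)^48 = 500,000/117,000 = 4.2735.
1 + r/12 = 4.2735^(1/48) ≈ 1.030722, so r/12 ≈ 0.0307215.
r ≈ 12·0.0307215 = 36.86580%.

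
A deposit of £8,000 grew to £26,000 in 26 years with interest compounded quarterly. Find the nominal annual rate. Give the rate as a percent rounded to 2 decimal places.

The 104-period growth factor is 26,000/8,000 = 3.25.
r/4 = 3.25^(1/104) − 1 ≈ 0.0113977, so r ≈ 4·0.0113977 = 4.55907%.

4.56%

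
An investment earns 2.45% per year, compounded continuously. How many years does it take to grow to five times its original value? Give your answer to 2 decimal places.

e^(0.0245t) = 5, so 0.0245t = ln 5 ≈ 1.6094.
t ≈ 1.6094/0.0245 ≈ 65.6913.

65.69 years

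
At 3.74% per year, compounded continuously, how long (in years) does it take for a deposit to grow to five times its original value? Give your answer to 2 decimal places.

43.03 years

e^(0.0374t) = 5, so 0.0374t = ln 5 ≈ 1.6094.
t ≈ 1.6094/0.0374 ≈ 43.0331.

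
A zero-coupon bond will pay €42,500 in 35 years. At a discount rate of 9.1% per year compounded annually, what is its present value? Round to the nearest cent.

Annual rate = 9.1% = 0.091; 35 periods.
P = 42,500/(1 + 0.091)^35 ≈ 42,500/21.079789541 ≈ 2,016.1492.

€2,016.15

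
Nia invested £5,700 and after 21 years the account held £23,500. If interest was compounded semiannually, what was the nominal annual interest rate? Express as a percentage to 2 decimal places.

6.86%

The 42-period growth factor is 23,500/5,700 = 4.12281.
r/2 = 4.12281^(1/42) − 1 ≈ 0.0343022, so r ≈ 2·0.0343022 = 6.86044%.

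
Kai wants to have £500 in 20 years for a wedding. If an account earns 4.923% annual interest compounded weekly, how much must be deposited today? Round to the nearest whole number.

£187

Periodic rate = 4.923%/52 = 0.000946731; 1040 periods.
P = 500/(1 + 0.04923/52)^1040 ≈ 500/2.67549449 ≈ 186.8813.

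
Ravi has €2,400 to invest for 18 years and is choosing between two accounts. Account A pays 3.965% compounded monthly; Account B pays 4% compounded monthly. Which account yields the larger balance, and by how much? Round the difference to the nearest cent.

Account B, by €30.83

A: (1 + 0.03965/12)^216 ≈ 2.039130515, so 2,400 × 2.039130515 ≈ 4,893.9132.
B: (1 + 0.04/12)^216 ≈ 2.051974828, so 2,400 × 2.051974828 ≈ 4,924.7396.
Difference ≈ 30.8263 in favor of B.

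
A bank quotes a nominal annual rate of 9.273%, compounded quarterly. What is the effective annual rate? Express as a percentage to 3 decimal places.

One year is 4 periods at 0.0231825 each: (1 + 0.0231825)^4 ≈ 1.096005.
EAR = 1.096005 − 1 ≈ 9.60047%.

9.600%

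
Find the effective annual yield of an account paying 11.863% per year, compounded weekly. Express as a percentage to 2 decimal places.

12.58%

One year is 52 periods at 0.00228135 each: (1 + 0.00228135)^52 ≈ 1.125801.
EAR = 1.125801 − 1 ≈ 12.58011%.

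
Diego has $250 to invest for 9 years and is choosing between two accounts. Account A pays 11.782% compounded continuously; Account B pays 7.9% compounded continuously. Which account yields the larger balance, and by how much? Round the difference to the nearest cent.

Account A, by $212.86

Account A growth factor: e^(0.11782·9) = e^1.06038 ≈ 2.88746802; balance ≈ 721.8670.
Account B growth factor: e^(0.079·9) = e^0.711 ≈ 2.03602627; balance ≈ 509.0066.
Account A is larger by 212.8604.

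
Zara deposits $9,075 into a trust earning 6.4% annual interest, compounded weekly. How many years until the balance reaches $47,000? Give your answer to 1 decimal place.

25.7 years

(1 + 0.00123077)^(52t) = 47,000/9,075 = 5.1791.
52t·ln(1 + 0.00123077) = ln(5.1791); 52t = 1.6446/0.00123001 ≈ 1337.0793.
t ≈ 25.7131 years.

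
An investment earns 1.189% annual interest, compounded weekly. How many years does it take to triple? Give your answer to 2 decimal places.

(1 + 0.000228654)^(52t) = 3.
52t = ln 3 / ln(1 + 0.000228654) ≈ 1.0986/0.000228628 ≈ 4805.2456.
t ≈ 92.4086.

92.41 years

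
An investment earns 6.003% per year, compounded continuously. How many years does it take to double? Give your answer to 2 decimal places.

11.55 years

e^(0.06003t) = 2, so 0.06003t = ln 2 ≈ 0.69315.
t ≈ 0.69315/0.06003 ≈ 11.5467.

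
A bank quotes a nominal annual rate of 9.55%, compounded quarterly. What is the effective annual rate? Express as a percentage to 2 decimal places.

EAR = (1 + 9.55%/4)^4 − 1 = (1 + 0.023875)^4 − 1.
(1 + 0.023875)^4 ≈ 1.098975, so EAR ≈ 9.89749%.

9.90%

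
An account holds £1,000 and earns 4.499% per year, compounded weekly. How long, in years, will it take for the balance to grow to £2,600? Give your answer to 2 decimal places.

(1 + 0.000865192)^(52t) = 2,600/1,000 = 2.6.
52t·ln(1 + 0.000865192) = ln(2.6); 52t = 0.95551/0.000864818 ≈ 1104.8697.
t ≈ 21.2475 years.

21.25 years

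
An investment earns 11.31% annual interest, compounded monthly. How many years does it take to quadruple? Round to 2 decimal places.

(1 + 0.009425)^(12t) = 4.
12t = ln 4 / ln(1 + 0.009425) ≈ 1.3863/0.00938086 ≈ 147.7790.
t ≈ 12.3149.

12.31 years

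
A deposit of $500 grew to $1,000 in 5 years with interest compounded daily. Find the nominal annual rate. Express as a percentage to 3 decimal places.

13.866%

The 1825-period growth factor is 1,000/500 = 2.
r/365 = 2^(1/1825) − 1 ≈ 0.000379879, so r ≈ 365·0.000379879 = 13.86558%.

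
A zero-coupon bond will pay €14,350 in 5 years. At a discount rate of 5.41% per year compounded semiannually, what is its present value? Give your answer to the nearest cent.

Growth factor = (1 + 0.02705)^10 ≈ 1.3059178835.
P = 14,350/1.3059178835 ≈ 10,988.4398.

€10,988.44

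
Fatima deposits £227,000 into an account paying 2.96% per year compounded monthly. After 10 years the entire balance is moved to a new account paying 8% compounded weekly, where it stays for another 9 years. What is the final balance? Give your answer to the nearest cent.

£626,427.02

After 10 years at 2.96%: 227,000 × 1.34398023052 ≈ 305,083.5123.
Then 9 years at 8%: 305,083.5123 × 2.05329685077 ≈ 626,427.0151.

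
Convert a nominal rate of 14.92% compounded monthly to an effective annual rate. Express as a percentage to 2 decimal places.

15.98%

One year is 12 periods at 0.0124333 each: (1 + 0.0124333)^12 ≈ 1.159838.
EAR = 1.159838 − 1 ≈ 15.98377%.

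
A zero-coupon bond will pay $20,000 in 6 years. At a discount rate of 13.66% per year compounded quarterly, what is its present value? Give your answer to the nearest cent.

Periodic rate = 13.66%/4 = 0.03415; 24 periods.
P = 20,000/(1 + 0.03415)^24 ≈ 20,000/2.2387462477 ≈ 8,933.5716.

$8,933.57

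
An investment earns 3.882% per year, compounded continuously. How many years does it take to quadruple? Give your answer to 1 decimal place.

e^(0.03882t) = 4, so 0.03882t = ln 4 ≈ 1.3863.
t ≈ 1.3863/0.03882 ≈ 35.7108.

35.7 years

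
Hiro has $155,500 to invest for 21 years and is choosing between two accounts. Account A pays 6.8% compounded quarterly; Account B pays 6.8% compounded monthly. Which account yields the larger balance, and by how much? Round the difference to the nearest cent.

Account B, by $5,128.10

A: (1 + 0.017)^84 ≈ 4.12059608442, so 155,500 × 4.12059608442 ≈ 640,752.6911.
B: (1 + 0.068/12)^252 ≈ 4.15357421509, so 155,500 × 4.15357421509 ≈ 645,880.7904.
Difference ≈ 5,128.0993 in favor of B.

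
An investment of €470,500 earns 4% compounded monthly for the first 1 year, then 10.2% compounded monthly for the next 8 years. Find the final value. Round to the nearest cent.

€1,103,542.75

Phase 1: 470,500·(1 + 0.04/12)^12 ≈ 489,668.8959.
Phase 2: 489,668.8959·(1 + 0.0085)^96 ≈ 1,103,542.7526.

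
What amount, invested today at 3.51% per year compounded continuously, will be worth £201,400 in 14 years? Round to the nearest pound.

P = A·e^(−rt) = 201,400·e^(−0.4914).
e^(−0.4914) ≈ 0.611769317326, so P ≈ 123,210.3405.

£123,210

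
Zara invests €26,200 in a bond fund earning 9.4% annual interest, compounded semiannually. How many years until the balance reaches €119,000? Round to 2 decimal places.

16.48 years

We need (1 + 0.047)^(2t) = 4.542, so 2t = ln 4.542 / ln 1.047 ≈ 32.9501.
t ≈ 32.9501/2 = 16.4751 years.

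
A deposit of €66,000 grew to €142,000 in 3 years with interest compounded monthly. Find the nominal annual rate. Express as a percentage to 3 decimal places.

The 36-period growth factor is 142,000/66,000 = 2.15152.
r/12 = 2.15152^(1/36) − 1 ≈ 0.0215107, so r ≈ 12·0.0215107 = 25.81278%.

25.813%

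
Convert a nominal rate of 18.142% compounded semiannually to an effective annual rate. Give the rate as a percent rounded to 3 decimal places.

18.965%

EAR = (1 + 18.142%/2)^2 − 1 = (1 + 0.09071)^2 − 1.
(1 + 0.09071)^2 ≈ 1.189648, so EAR ≈ 18.96483%.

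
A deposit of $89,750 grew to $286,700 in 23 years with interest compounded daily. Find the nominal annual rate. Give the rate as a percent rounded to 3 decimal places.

5.050%

(1 + r/365)^8395 = 286,700/89,750 = 3.19443.
1 + r/365 = 3.19443^(1/8395) ≈ 1.000138, so r/365 ≈ 0.000138355.
r ≈ 365·0.000138355 = 5.04995%.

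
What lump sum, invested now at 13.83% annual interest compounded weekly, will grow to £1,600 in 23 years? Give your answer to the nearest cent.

£66.76

Periodic rate = 13.83%/52 = 0.00265962; 1196 periods.
P = 1,600/(1 + 0.1383/52)^1196 ≈ 1,600/23.96699079 ≈ 66.7585.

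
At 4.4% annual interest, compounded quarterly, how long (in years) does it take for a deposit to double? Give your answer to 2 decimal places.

15.84 years

(1 + 0.011)^(4t) = 2.
4t = ln 2 / ln(1 + 0.011) ≈ 0.69315/0.0109399 ≈ 63.3593.
t ≈ 15.8398.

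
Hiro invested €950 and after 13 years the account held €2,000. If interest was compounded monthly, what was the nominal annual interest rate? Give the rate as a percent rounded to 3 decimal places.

5.740%

The 156-period growth factor is 2,000/950 = 2.10526.
r/12 = 2.10526^(1/156) − 1 ≈ 0.00478346, so r ≈ 12·0.00478346 = 5.74015%.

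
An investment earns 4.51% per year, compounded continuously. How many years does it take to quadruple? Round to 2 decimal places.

e^(0.0451t) = 4, so 0.0451t = ln 4 ≈ 1.3863.
t ≈ 1.3863/0.0451 ≈ 30.7382.

30.74 years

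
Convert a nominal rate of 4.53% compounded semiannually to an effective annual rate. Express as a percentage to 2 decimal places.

4.58%

EAR = (1 + 4.53%/2)^2 − 1 = (1 + 0.02265)^2 − 1.
(1 + 0.02265)^2 ≈ 1.045813, so EAR ≈ 4.58130%.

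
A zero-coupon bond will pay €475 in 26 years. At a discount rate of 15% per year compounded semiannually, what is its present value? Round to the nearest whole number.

€11

Periodic rate = 15%/2 = 0.075; 52 periods.
P = 475/(1 + 0.075)^52 ≈ 475/42.9774003 ≈ 11.0523.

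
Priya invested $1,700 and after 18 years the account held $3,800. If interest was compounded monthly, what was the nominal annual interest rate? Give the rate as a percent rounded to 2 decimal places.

(1 + r/12)^216 = 3,800/1,700 = 2.23529.
1 + r/12 = 2.23529^(1/216) ≈ 1.003731, so r/12 ≈ 0.00373089.
r ≈ 12·0.00373089 = 4.47707%.

4.48%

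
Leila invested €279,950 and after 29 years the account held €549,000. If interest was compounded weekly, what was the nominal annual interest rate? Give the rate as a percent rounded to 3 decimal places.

The 1508-period growth factor is 549,000/279,950 = 1.96106.
r/52 = 1.96106^(1/1508) − 1 ≈ 0.000446709, so r ≈ 52·0.000446709 = 2.32289%.

2.323%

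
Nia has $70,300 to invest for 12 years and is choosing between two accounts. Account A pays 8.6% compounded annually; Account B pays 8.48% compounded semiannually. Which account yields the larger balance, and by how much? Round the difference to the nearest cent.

A: (1 + 0.086)^12 ≈ 2.69127392113, so 70,300 × 2.69127392113 ≈ 189,196.5567.
B: (1 + 0.0424)^24 ≈ 2.70910392135, so 70,300 × 2.70910392135 ≈ 190,450.0057.
Difference ≈ 1,253.4490 in favor of B.

Account B, by $1,253.45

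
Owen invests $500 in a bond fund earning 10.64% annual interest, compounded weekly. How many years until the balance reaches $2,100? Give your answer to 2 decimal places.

13.50 years

We need (1 + 0.00204615)^(52t) = 4.2, so 52t = ln 4.2 / ln 1.002046 ≈ 702.0744.
t ≈ 702.0744/52 = 13.5014 years.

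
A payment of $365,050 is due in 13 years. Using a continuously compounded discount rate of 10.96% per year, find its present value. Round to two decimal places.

$87,815.18

P = A·e^(−rt) = 365,050·e^(−1.4248).
e^(−1.4248) ≈ 0.240556569711, so P ≈ 87,815.1758.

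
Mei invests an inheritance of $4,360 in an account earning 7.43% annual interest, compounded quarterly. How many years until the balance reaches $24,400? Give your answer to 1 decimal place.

We need (1 + 0.018575)^(4t) = 5.5963, so 4t = ln 5.5963 / ln 1.018575 ≈ 93.5696.
t ≈ 93.5696/4 = 23.3924 years.

23.4 years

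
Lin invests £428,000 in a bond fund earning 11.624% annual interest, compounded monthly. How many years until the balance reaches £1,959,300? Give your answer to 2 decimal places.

13.15 years

We need (1 + 0.00968667)^(12t) = 4.5778, so 12t = ln 4.5778 / ln 1.009687 ≈ 157.8020.
t ≈ 157.8020/12 = 13.1502 years.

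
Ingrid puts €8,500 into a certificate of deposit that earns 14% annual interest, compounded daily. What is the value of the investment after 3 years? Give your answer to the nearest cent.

€12,935.63

Growth factor = (1 + 0.14/365)^1095 ≈ 1.521839001.
A ≈ 8,500 × 1.521839001 ≈ 12,935.6315.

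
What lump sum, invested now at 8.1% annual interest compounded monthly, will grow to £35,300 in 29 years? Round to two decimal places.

£3,396.60

Growth factor = (1 + 0.00675)^348 ≈ 10.392741407.
P = 35,300/10.392741407 ≈ 3,396.6014.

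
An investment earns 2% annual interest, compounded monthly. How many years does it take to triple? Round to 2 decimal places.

(1 + 0.00166667)^(12t) = 3.
12t = ln 3 / ln(1 + 0.00166667) ≈ 1.0986/0.00166528 ≈ 659.7165.
t ≈ 54.9764.

54.98 years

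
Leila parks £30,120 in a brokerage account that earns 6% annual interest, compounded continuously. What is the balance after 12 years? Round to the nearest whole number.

£61,880

A = P·e^(rt) = 30,120·e^(0.06·12) = 30,120·e^0.72.
e^0.72 ≈ 2.0544332106, so A ≈ 61,879.5283.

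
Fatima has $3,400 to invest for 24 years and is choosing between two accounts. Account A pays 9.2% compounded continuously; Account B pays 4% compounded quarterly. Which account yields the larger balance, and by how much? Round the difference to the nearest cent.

Account A, by $22,093.98

Account A growth factor: e^(0.092·24) = e^2.208 ≈ 9.0975031795; balance ≈ 30,931.5108.
Account B growth factor: (1 + 0.01)^96 ≈ 2.599272926; balance ≈ 8,837.5279.
Account A is larger by 22,093.9829.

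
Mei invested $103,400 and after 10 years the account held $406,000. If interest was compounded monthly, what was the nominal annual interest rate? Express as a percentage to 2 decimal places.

The 120-period growth factor is 406,000/103,400 = 3.9265.
r/12 = 3.9265^(1/120) − 1 ≈ 0.0114631, so r ≈ 12·0.0114631 = 13.75573%.

13.76%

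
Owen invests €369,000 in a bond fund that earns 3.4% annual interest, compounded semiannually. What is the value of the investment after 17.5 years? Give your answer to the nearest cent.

€665,671.12

Growth factor = (1 + 0.017)^35 ≈ 1.80398678698.
A ≈ 369,000 × 1.80398678698 ≈ 665,671.1244.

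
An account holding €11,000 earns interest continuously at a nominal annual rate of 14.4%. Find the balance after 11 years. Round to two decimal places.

€53,618.56

A = P·e^(rt) = 11,000·e^(0.144·11) = 11,000·e^1.584.
e^1.584 ≈ 4.874414526, so A ≈ 53,618.5598.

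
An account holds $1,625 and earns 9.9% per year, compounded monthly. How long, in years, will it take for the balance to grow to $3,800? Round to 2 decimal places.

(1 + 0.00825)^(12t) = 3,800/1,625 = 2.3385.
12t·ln(1 + 0.00825) = ln(2.3385); 12t = 0.84949/0.00821615 ≈ 103.3930.
t ≈ 8.6161 years.

8.62 years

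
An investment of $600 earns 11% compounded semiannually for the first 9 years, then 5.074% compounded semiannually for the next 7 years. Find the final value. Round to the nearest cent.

$2,233.70

Phase 1: 600·(1 + 0.055)^18 ≈ 1,572.8798.
Phase 2: 1,572.8798·(1 + 0.02537)^14 ≈ 2,233.6958.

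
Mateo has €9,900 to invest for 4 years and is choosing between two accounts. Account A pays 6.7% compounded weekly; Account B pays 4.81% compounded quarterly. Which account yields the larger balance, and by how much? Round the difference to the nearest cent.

Account A, by €953.93

Account A growth factor: (1 + 0.067/52)^208 ≈ 1.3071216347; balance ≈ 12,940.5042.
Account B growth factor: (1 + 0.012025)^16 ≈ 1.2107649935; balance ≈ 11,986.5734.
Account A is larger by 953.9307.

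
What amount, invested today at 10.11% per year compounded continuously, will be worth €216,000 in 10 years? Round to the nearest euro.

€78,593

P = A·e^(−rt) = 216,000·e^(−1.011).
e^(−1.011) ≈ 0.363854942641, so P ≈ 78,592.6676.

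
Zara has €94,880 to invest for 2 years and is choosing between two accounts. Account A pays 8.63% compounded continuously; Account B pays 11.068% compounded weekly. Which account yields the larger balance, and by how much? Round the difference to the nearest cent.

A: e^(0.0863·2) = e^0.1726 ≈ 1.18839065374, so 94,880 × 1.18839065374 ≈ 112,754.5052.
B: (1 + 0.11068/52)^104 ≈ 1.24747905088, so 94,880 × 1.24747905088 ≈ 118,360.8123.
Difference ≈ 5,606.3071 in favor of B.

Account B, by €5,606.31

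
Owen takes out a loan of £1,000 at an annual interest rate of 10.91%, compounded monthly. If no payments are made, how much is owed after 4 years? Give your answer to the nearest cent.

£1,544.08

Periodic rate = 10.91%/12 = 0.00909167; periods = 12·4 = 48.
A = 1,000·(1 + 0.1091/12)^48 ≈ 1,000·1.54407981 ≈ 1,544.0798.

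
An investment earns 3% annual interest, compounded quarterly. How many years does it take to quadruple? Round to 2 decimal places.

(1 + 0.0075)^(4t) = 4.
4t = ln 4 / ln(1 + 0.0075) ≈ 1.3863/0.00747201 ≈ 185.5315.
t ≈ 46.3829.

46.38 years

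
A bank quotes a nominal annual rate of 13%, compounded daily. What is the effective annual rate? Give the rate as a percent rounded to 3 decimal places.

One year is 365 periods at 0.000356164 each: (1 + 0.000356164)^365 ≈ 1.138802.
EAR = 1.138802 − 1 ≈ 13.88020%.

13.880%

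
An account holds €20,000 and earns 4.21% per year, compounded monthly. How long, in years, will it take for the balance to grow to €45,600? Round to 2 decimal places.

We need (1 + 0.00350833)^(12t) = 2.28, so 12t = ln 2.28 / ln 1.003508 ≈ 235.3312.
t ≈ 235.3312/12 = 19.6109 years.

19.61 years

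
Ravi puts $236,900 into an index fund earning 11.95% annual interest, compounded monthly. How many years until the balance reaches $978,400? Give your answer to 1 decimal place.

11.9 years

We need (1 + 0.00995833)^(12t) = 4.13, so 12t = ln 4.13 / ln 1.009958 ≈ 143.1294.
t ≈ 143.1294/12 = 11.9275 years.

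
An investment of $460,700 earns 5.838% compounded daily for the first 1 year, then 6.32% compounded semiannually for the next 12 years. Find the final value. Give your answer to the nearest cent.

After 1 years at 5.838%: 460,700 × 1.060112814991 ≈ 488,393.9739.
Then 12 years at 6.32%: 488,393.9739 × 2.10994921948 ≈ 1,030,486.4840.

$1,030,486.48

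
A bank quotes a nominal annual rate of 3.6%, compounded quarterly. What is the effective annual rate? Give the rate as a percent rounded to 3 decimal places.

3.649%

One year is 4 periods at 0.009 each: (1 + 0.009)^4 ≈ 1.036489.
EAR = 1.036489 − 1 ≈ 3.64889%.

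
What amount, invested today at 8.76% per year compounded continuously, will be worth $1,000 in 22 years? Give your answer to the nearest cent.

P = A·e^(−rt) = 1,000·e^(−1.9272).
e^(−1.9272) ≈ 0.145555183, so P ≈ 145.5552.

$145.56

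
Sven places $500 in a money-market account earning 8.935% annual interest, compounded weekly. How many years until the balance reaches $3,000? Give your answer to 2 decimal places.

20.07 years

(1 + 0.00171827)^(52t) = 3,000/500 = 6.
52t·ln(1 + 0.00171827) = ln(6); 52t = 1.7918/0.00171679 ≈ 1043.6655.
t ≈ 20.0705 years.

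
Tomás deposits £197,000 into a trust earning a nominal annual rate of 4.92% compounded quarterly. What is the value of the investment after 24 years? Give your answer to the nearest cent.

Growth factor = (1 + 0.0123)^96 ≈ 3.23360328566.
A ≈ 197,000 × 3.23360328566 ≈ 637,019.8473.

£637,019.85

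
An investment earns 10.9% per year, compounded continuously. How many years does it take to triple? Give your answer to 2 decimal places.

10.08 years

e^(0.109t) = 3, so 0.109t = ln 3 ≈ 1.0986.
t ≈ 1.0986/0.109 ≈ 10.0790.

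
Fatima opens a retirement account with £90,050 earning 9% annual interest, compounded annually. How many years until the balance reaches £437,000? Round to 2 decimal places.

We need (1 + 0.09)^t = 4.8529, so t = ln 4.8529 / ln 1.09 ≈ 18.3292.

18.33 years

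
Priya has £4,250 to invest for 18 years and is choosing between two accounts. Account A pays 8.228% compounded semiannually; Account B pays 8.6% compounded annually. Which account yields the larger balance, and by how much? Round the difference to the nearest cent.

Account B, by £620.66

A: (1 + 0.04114)^36 ≈ 4.2690255801, so 4,250 × 4.2690255801 ≈ 18,143.3587.
B: (1 + 0.086)^18 ≈ 4.4150624866, so 4,250 × 4.4150624866 ≈ 18,764.0156.
Difference ≈ 620.6569 in favor of B.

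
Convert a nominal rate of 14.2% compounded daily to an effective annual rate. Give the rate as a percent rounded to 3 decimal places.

EAR = (1 + 14.2%/365)^365 − 1 = (1 + 0.000389041)^365 − 1.
(1 + 0.000389041)^365 ≈ 1.152545, so EAR ≈ 15.25448%.

15.254%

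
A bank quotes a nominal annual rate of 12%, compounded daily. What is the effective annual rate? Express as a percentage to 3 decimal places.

One year is 365 periods at 0.000328767 each: (1 + 0.000328767)^365 ≈ 1.127475.
EAR = 1.127475 − 1 ≈ 12.74746%.

12.747%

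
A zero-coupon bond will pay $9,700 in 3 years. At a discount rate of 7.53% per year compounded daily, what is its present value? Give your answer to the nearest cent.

$7,738.82

Growth factor = (1 + 0.0753/365)^1095 ≈ 1.253421111.
P = 9,700/1.253421111 ≈ 7,738.8197.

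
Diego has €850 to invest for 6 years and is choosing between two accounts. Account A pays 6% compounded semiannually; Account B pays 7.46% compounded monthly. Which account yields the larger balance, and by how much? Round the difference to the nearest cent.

Account B, by €116.13

Account A growth factor: (1 + 0.03)^12 ≈ 1.425760887; balance ≈ 1,211.8968.
Account B growth factor: (1 + 0.0746/12)^72 ≈ 1.562386483; balance ≈ 1,328.0285.
Account B is larger by 116.1318.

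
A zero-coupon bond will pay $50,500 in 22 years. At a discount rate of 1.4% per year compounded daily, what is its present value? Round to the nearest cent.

$37,113.44

Periodic rate = 1.4%/365 = 0.0000383562; 8030 periods.
P = 50,500/(1 + 0.014/365)^8030 ≈ 50,500/1.3606929517 ≈ 37,113.4428.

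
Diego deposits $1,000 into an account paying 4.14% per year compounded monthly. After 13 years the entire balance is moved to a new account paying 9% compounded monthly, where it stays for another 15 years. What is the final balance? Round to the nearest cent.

$6,568.18

After 13 years at 4.14%: 1,000 × 1.711334944 ≈ 1,711.3349.
Then 15 years at 9%: 1,711.3349 × 3.838043267 ≈ 6,568.1776.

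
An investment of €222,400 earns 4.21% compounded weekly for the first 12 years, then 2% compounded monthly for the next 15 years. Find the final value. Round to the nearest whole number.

€497,315

After 12 years at 4.21%: 222,400 × 1.65697823217 ≈ 368,511.9588.
Then 15 years at 2%: 368,511.9588 × 1.34952175945 ≈ 497,314.9071.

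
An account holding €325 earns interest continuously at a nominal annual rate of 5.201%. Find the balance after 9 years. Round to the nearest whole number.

A = P·e^(rt) = 325·e^(0.05201·9) = 325·e^0.46809.
e^0.46809 ≈ 1.59694112, so A ≈ 519.0059.

€519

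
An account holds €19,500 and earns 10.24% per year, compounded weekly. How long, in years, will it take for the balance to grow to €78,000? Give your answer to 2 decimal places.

13.55 years

We need (1 + 0.00196923)^(52t) = 4, so 52t = ln 4 / ln 1.001969 ≈ 704.6705.
t ≈ 704.6705/52 = 13.5514 years.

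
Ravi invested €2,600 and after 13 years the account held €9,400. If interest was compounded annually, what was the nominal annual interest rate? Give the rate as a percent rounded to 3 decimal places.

10.391%

(1 + r)^13 = 9,400/2,600 = 3.61538.
1 + r = 3.61538^(1/13) ≈ 1.103913, so r ≈ 0.103913.
r ≈ 10.39133%.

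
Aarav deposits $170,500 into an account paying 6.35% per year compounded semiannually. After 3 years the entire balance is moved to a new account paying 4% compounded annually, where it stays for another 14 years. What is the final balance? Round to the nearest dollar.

$356,154

After 3 years at 6.35%: 170,500 × 1.20627649465 ≈ 205,670.1423.
Then 14 years at 4%: 205,670.1423 × 1.7316764476 ≈ 356,154.1415.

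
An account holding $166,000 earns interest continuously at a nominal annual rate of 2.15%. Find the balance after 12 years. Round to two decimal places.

A = P·e^(rt) = 166,000·e^(0.0215·12) = 166,000·e^0.258.
e^0.258 ≈ 1.29433881862, so A ≈ 214,860.2439.

$214,860.24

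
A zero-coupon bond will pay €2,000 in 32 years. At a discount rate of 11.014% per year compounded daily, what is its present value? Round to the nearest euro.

Growth factor = (1 + 0.11014/365)^11680 ≈ 33.91808473.
P = 2,000/33.91808473 ≈ 58.9656.

€59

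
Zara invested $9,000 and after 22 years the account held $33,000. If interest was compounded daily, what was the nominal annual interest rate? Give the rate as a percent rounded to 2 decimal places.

The 8030-period growth factor is 33,000/9,000 = 3.66667.
r/365 = 3.66667^(1/8030) − 1 ≈ 0.000161817, so r ≈ 365·0.000161817 = 5.90631%.

5.91%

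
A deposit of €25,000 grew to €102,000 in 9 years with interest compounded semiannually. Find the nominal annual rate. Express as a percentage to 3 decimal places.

16.250%

The 18-period growth factor is 102,000/25,000 = 4.08.
r/2 = 4.08^(1/18) − 1 ≈ 0.0812486, so r ≈ 2·0.0812486 = 16.24972%.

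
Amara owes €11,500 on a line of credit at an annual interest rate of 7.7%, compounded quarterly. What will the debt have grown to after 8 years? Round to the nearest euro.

€21,168

Growth factor = (1 + 0.01925)^32 ≈ 1.8407001342.
A ≈ 11,500 × 1.8407001342 ≈ 21,168.0515.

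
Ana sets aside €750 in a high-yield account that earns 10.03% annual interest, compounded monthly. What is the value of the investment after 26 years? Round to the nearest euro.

€10,067

Growth factor = (1 + 0.1003/12)^312 ≈ 13.422896187.
A ≈ 750 × 13.422896187 ≈ 10,067.1721.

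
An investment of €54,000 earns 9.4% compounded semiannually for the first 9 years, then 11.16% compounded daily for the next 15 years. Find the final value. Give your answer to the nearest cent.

€658,160.59

Phase 1: 54,000·(1 + 0.047)^18 ≈ 123,433.7803.
Phase 2: 123,433.7803·(1 + 0.1116/365)^5475 ≈ 658,160.5885.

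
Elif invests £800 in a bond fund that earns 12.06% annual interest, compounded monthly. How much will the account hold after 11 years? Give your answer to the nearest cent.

£2,994.67

Periodic rate = 12.06%/12 = 0.01005; periods = 12·11 = 132.
A = 800·(1 + 0.01005)^132 ≈ 800·3.743339638 ≈ 2,994.6717.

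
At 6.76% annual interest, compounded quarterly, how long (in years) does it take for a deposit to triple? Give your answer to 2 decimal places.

(1 + 0.0169)^(4t) = 3.
4t = ln 3 / ln(1 + 0.0169) ≈ 1.0986/0.0167588 ≈ 65.5544.
t ≈ 16.3886.

16.39 years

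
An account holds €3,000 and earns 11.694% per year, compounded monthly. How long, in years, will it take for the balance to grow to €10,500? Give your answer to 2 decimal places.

(1 + 0.009745)^(12t) = 10,500/3,000 = 3.5.
12t·ln(1 + 0.009745) = ln(3.5); 12t = 1.2528/0.00969782 ≈ 129.1798.
t ≈ 10.7650 years.

10.76 years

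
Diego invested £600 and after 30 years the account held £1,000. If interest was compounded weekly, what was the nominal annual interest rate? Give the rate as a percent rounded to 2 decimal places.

1.70%

The 1560-period growth factor is 1,000/600 = 1.66667.
r/52 = 1.66667^(1/1560) − 1 ≈ 0.000327506, so r ≈ 52·0.000327506 = 1.70303%.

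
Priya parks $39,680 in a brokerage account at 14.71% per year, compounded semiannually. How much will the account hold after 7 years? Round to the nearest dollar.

$107,173

Periodic rate = 14.71%/2 = 0.07355; periods = 2·7 = 14.
A = 39,680·(1 + 0.07355)^14 ≈ 39,680·2.7009209142 ≈ 107,172.5419.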